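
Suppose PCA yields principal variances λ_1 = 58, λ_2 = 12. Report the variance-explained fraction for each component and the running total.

Step 1 — total variance = trace(Sigma) = Σ λ_i = 58 + 12 = 70.

Step 2 — fraction explained by component i = λ_i / Σ λ:
  PC1: 58/70 = 0.8286
  PC2: 12/70 = 0.1714

Step 3 — cumulative fraction after k components = (λ_1 + ... + λ_k) / Σ λ:
  k = 1: 58/70 = 0.8286
  k = 2: (58 + 12)/70 = 70/70 = 1

Summary (fraction, with percent):

explained: PC1 0.8286 (82.86%), PC2 0.1714 (17.14%);  cumulative: 0.8286, 1


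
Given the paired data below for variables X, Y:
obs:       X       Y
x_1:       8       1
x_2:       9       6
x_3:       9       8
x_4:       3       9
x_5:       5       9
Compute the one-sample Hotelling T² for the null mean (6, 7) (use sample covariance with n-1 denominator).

Step 1 — sample mean vector:
  mean(X) = (8 + 9 + 9 + 3 + 5) / 5 = 34/5 = 6.8
  mean(Y) = (1 + 6 + 8 + 9 + 9) / 5 = 33/5 = 6.6
  x̄ = (6.8, 6.6),  deviation x̄ - mu_0 = (6.8, 6.6) - (6, 7) = (0.8, -0.4).

Step 2 — sample covariance matrix, S[i,j] = (1/(n-1)) · Σ_k (x_{k,i} - mean_i) · (x_{k,j} - mean_j), divisor n-1 = 4:
  S[X,X] = ((1.2)·(1.2) + (2.2)·(2.2) + (2.2)·(2.2) + (-3.8)·(-3.8) + (-1.8)·(-1.8)) / 4 = 28.8/4 = 7.2
  S[X,Y] = ((1.2)·(-5.6) + (2.2)·(-0.6) + (2.2)·(1.4) + (-3.8)·(2.4) + (-1.8)·(2.4)) / 4 = -18.4/4 = -4.6
  S[Y,Y] = ((-5.6)·(-5.6) + (-0.6)·(-0.6) + (1.4)·(1.4) + (2.4)·(2.4) + (2.4)·(2.4)) / 4 = 45.2/4 = 11.3
  S = [[7.2, -4.6],
 [-4.6, 11.3]].

Step 3 — invert S. det(S) = 7.2·11.3 - (-4.6)² = 60.2.
  S^{-1} = (1/det) · [[d, -b], [-b, a]] = [[0.1877, 0.0764],
 [0.0764, 0.1196]].

Step 4 — quadratic form (x̄ - mu_0)^T · S^{-1} · (x̄ - mu_0):
  S^{-1} · (x̄ - mu_0) = (0.1196, 0.0133),
  (x̄ - mu_0)^T · [...] = (0.8)·(0.1196) + (-0.4)·(0.0133) = 0.0904.

Step 5 — scale by n: T² = 5 · 0.0904 = 0.4518.

T² ≈ 0.4518


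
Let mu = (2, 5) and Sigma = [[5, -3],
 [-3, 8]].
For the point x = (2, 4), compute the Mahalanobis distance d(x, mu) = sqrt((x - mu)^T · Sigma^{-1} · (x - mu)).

Step 1 — centre the observation: (x - mu) = (0, -1).

Step 2 — invert Sigma. det(Sigma) = 5·8 - (-3)² = 31.
  Sigma^{-1} = (1/det) · [[d, -b], [-b, a]] = [[0.2581, 0.0968],
 [0.0968, 0.1613]].

Step 3 — form the quadratic (x - mu)^T · Sigma^{-1} · (x - mu):
  Sigma^{-1} · (x - mu) = (-0.0968, -0.1613).
  (x - mu)^T · [Sigma^{-1} · (x - mu)] = (0)·(-0.0968) + (-1)·(-0.1613) = 0.1613.

Step 4 — take square root: d = √(0.1613) ≈ 0.4016.

d(x, mu) = √(0.1613) ≈ 0.4016


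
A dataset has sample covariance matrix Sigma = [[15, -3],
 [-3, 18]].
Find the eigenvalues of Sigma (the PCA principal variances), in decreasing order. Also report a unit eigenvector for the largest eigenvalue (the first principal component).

Step 1 — characteristic polynomial of 2×2 Sigma:
  det(Sigma - λI) = λ² - trace · λ + det = 0.
  trace = 15 + 18 = 33, det = 15·18 - (-3)² = 261.
Step 2 — discriminant:
  Δ = trace² - 4·det = 1089 - 1044 = 45.
Step 3 — eigenvalues:
  λ = (trace ± √Δ)/2 = (33 ± 6.7082)/2,
  λ_1 = 19.8541,  λ_2 = 13.1459.

Step 4 — unit eigenvector for λ_1: solve (Sigma - λ_1 I)v = 0. First row:
  (15 - 19.8541)·v_x + (-3)·v_y = 0, i.e. (-4.8541)·v_x + (-3)·v_y = 0,
  so v ∝ (b, λ_1 - a) = (-3, 4.8541); multiply by -1 so the first entry is positive: u = (3, -4.8541).
  ||u|| = √((3)² + (-4.8541)²) = √(32.5623) ≈ 5.7063,
  v_1 = u/||u|| ≈ (0.5257, -0.8507) (||v_1|| = 1).

λ_1 = 19.8541,  λ_2 = 13.1459;  v_1 ≈ (0.5257, -0.8507)


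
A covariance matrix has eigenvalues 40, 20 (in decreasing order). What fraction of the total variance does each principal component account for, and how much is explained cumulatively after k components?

Step 1 — total variance = trace(Sigma) = Σ λ_i = 40 + 20 = 60.

Step 2 — fraction explained by component i = λ_i / Σ λ:
  PC1: 40/60 = 0.6667
  PC2: 20/60 = 0.3333

Step 3 — cumulative fraction after k components = (λ_1 + ... + λ_k) / Σ λ:
  k = 1: 40/60 = 0.6667
  k = 2: (40 + 20)/60 = 60/60 = 1

Summary (fraction, with percent):

explained: PC1 0.6667 (66.67%), PC2 0.3333 (33.33%);  cumulative: 0.6667, 1


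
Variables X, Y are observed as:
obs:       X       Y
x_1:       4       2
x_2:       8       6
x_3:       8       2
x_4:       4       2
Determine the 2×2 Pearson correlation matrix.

Step 1 — column means:
  mean(X) = (4 + 8 + 8 + 4) / 4 = 24/4 = 6
  mean(Y) = (2 + 6 + 2 + 2) / 4 = 12/4 = 3

Step 2 — sample variances and covariances s[i,j] = (1/(n-1)) · Σ_k (x_{k,i} - mean_i) · (x_{k,j} - mean_j), with n-1 = 3:
  s[X,X] = ((-2)·(-2) + (2)·(2) + (2)·(2) + (-2)·(-2)) / 3 = 16/3 = 5.3333
  s[X,Y] = ((-2)·(-1) + (2)·(3) + (2)·(-1) + (-2)·(-1)) / 3 = 8/3 = 2.6667
  s[Y,Y] = ((-1)·(-1) + (3)·(3) + (-1)·(-1) + (-1)·(-1)) / 3 = 12/3 = 4
  Sample standard deviations s_i = √(s[i,i]):
  s(X) = √(5.3333) = 2.3094
  s(Y) = √(4) = 2

Step 3 — r_{ij} = s_{ij} / (s_i · s_j):
  r[X,X] = 1 (diagonal).
  r[X,Y] = 2.6667 / (2.3094 · 2) = 2.6667 / 4.6188 = 0.5774
  r[Y,Y] = 1 (diagonal).

R is symmetric with unit diagonal. Assembling:

R = [[1, 0.5774],
 [0.5774, 1]]


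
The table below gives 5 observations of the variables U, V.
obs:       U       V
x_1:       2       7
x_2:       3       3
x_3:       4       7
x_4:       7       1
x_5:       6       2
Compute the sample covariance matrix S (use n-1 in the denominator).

Step 1 — column means:
  mean(U) = (2 + 3 + 4 + 7 + 6) / 5 = 22/5 = 4.4
  mean(V) = (7 + 3 + 7 + 1 + 2) / 5 = 20/5 = 4

Step 2 — sample covariance S[i,j] = (1/(n-1)) · Σ_k (x_{k,i} - mean_i) · (x_{k,j} - mean_j), with n-1 = 4.
  S[U,U] = ((-2.4)·(-2.4) + (-1.4)·(-1.4) + (-0.4)·(-0.4) + (2.6)·(2.6) + (1.6)·(1.6)) / 4 = 17.2/4 = 4.3
  S[U,V] = ((-2.4)·(3) + (-1.4)·(-1) + (-0.4)·(3) + (2.6)·(-3) + (1.6)·(-2)) / 4 = -18/4 = -4.5
  S[V,V] = ((3)·(3) + (-1)·(-1) + (3)·(3) + (-3)·(-3) + (-2)·(-2)) / 4 = 32/4 = 8

S is symmetric (S[j,i] = S[i,j]). Assembling:

S = [[4.3, -4.5],
 [-4.5, 8]]


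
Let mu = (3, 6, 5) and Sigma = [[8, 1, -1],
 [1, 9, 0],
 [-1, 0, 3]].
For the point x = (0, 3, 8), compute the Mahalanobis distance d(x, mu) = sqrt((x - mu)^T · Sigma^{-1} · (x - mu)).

Step 1 — centre the observation: (x - mu) = (-3, -3, 3).

Step 2 — invert Sigma (cofactor / det for 3×3, or solve directly):
  Sigma^{-1} = [[0.1324, -0.0147, 0.0441],
 [-0.0147, 0.1127, -0.0049],
 [0.0441, -0.0049, 0.348]].

Step 3 — form the quadratic (x - mu)^T · Sigma^{-1} · (x - mu):
  Sigma^{-1} · (x - mu) = (-0.2206, -0.3088, 0.9265).
  (x - mu)^T · [Sigma^{-1} · (x - mu)] = (-3)·(-0.2206) + (-3)·(-0.3088) + (3)·(0.9265) = 4.3676.

Step 4 — take square root: d = √(4.3676) ≈ 2.0899.

d(x, mu) = √(4.3676) ≈ 2.0899


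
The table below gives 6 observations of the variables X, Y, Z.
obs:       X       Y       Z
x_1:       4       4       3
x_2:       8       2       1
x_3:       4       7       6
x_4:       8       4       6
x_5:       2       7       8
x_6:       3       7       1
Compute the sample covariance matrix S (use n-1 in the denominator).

Step 1 — column means:
  mean(X) = (4 + 8 + 4 + 8 + 2 + 3) / 6 = 29/6 = 4.8333
  mean(Y) = (4 + 2 + 7 + 4 + 7 + 7) / 6 = 31/6 = 5.1667
  mean(Z) = (3 + 1 + 6 + 6 + 8 + 1) / 6 = 25/6 = 4.1667

Step 2 — sample covariance S[i,j] = (1/(n-1)) · Σ_k (x_{k,i} - mean_i) · (x_{k,j} - mean_j), with n-1 = 5.
  S[X,X] = ((-0.8333)·(-0.8333) + (3.1667)·(3.1667) + (-0.8333)·(-0.8333) + (3.1667)·(3.1667) + (-2.8333)·(-2.8333) + (-1.8333)·(-1.8333)) / 5 = 32.8333/5 = 6.5667
  S[X,Y] = ((-0.8333)·(-1.1667) + (3.1667)·(-3.1667) + (-0.8333)·(1.8333) + (3.1667)·(-1.1667) + (-2.8333)·(1.8333) + (-1.8333)·(1.8333)) / 5 = -22.8333/5 = -4.5667
  S[X,Z] = ((-0.8333)·(-1.1667) + (3.1667)·(-3.1667) + (-0.8333)·(1.8333) + (3.1667)·(1.8333) + (-2.8333)·(3.8333) + (-1.8333)·(-3.1667)) / 5 = -9.8333/5 = -1.9667
  S[Y,Y] = ((-1.1667)·(-1.1667) + (-3.1667)·(-3.1667) + (1.8333)·(1.8333) + (-1.1667)·(-1.1667) + (1.8333)·(1.8333) + (1.8333)·(1.8333)) / 5 = 22.8333/5 = 4.5667
  S[Y,Z] = ((-1.1667)·(-1.1667) + (-3.1667)·(-3.1667) + (1.8333)·(1.8333) + (-1.1667)·(1.8333) + (1.8333)·(3.8333) + (1.8333)·(-3.1667)) / 5 = 13.8333/5 = 2.7667
  S[Z,Z] = ((-1.1667)·(-1.1667) + (-3.1667)·(-3.1667) + (1.8333)·(1.8333) + (1.8333)·(1.8333) + (3.8333)·(3.8333) + (-3.1667)·(-3.1667)) / 5 = 42.8333/5 = 8.5667

S is symmetric (S[j,i] = S[i,j]). Assembling:

S = [[6.5667, -4.5667, -1.9667],
 [-4.5667, 4.5667, 2.7667],
 [-1.9667, 2.7667, 8.5667]]


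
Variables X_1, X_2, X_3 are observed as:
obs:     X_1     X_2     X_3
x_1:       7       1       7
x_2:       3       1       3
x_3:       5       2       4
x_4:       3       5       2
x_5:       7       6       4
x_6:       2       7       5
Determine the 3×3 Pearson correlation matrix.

Step 1 — column means:
  mean(X_1) = (7 + 3 + 5 + 3 + 7 + 2) / 6 = 27/6 = 4.5
  mean(X_2) = (1 + 1 + 2 + 5 + 6 + 7) / 6 = 22/6 = 3.6667
  mean(X_3) = (7 + 3 + 4 + 2 + 4 + 5) / 6 = 25/6 = 4.1667

Step 2 — sample variances and covariances s[i,j] = (1/(n-1)) · Σ_k (x_{k,i} - mean_i) · (x_{k,j} - mean_j), with n-1 = 5:
  s[X_1,X_1] = ((2.5)·(2.5) + (-1.5)·(-1.5) + (0.5)·(0.5) + (-1.5)·(-1.5) + (2.5)·(2.5) + (-2.5)·(-2.5)) / 5 = 23.5/5 = 4.7
  s[X_1,X_2] = ((2.5)·(-2.6667) + (-1.5)·(-2.6667) + (0.5)·(-1.6667) + (-1.5)·(1.3333) + (2.5)·(2.3333) + (-2.5)·(3.3333)) / 5 = -8/5 = -1.6
  s[X_1,X_3] = ((2.5)·(2.8333) + (-1.5)·(-1.1667) + (0.5)·(-0.1667) + (-1.5)·(-2.1667) + (2.5)·(-0.1667) + (-2.5)·(0.8333)) / 5 = 9.5/5 = 1.9
  s[X_2,X_2] = ((-2.6667)·(-2.6667) + (-2.6667)·(-2.6667) + (-1.6667)·(-1.6667) + (1.3333)·(1.3333) + (2.3333)·(2.3333) + (3.3333)·(3.3333)) / 5 = 35.3333/5 = 7.0667
  s[X_2,X_3] = ((-2.6667)·(2.8333) + (-2.6667)·(-1.1667) + (-1.6667)·(-0.1667) + (1.3333)·(-2.1667) + (2.3333)·(-0.1667) + (3.3333)·(0.8333)) / 5 = -4.6667/5 = -0.9333
  s[X_3,X_3] = ((2.8333)·(2.8333) + (-1.1667)·(-1.1667) + (-0.1667)·(-0.1667) + (-2.1667)·(-2.1667) + (-0.1667)·(-0.1667) + (0.8333)·(0.8333)) / 5 = 14.8333/5 = 2.9667
  Sample standard deviations s_i = √(s[i,i]):
  s(X_1) = √(4.7) = 2.1679
  s(X_2) = √(7.0667) = 2.6583
  s(X_3) = √(2.9667) = 1.7224

Step 3 — r_{ij} = s_{ij} / (s_i · s_j):
  r[X_1,X_1] = 1 (diagonal).
  r[X_1,X_2] = -1.6 / (2.1679 · 2.6583) = -1.6 / 5.7631 = -0.2776
  r[X_1,X_3] = 1.9 / (2.1679 · 1.7224) = 1.9 / 3.7341 = 0.5088
  r[X_2,X_2] = 1 (diagonal).
  r[X_2,X_3] = -0.9333 / (2.6583 · 1.7224) = -0.9333 / 4.5787 = -0.2038
  r[X_3,X_3] = 1 (diagonal).

R is symmetric with unit diagonal. Assembling:

R = [[1, -0.2776, 0.5088],
 [-0.2776, 1, -0.2038],
 [0.5088, -0.2038, 1]]


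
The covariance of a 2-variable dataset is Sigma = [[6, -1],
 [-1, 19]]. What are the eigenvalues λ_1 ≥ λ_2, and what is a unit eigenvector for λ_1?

Step 1 — characteristic polynomial of 2×2 Sigma:
  det(Sigma - λI) = λ² - trace · λ + det = 0.
  trace = 6 + 19 = 25, det = 6·19 - (-1)² = 113.
Step 2 — discriminant:
  Δ = trace² - 4·det = 625 - 452 = 173.
Step 3 — eigenvalues:
  λ = (trace ± √Δ)/2 = (25 ± 13.1529)/2,
  λ_1 = 19.0765,  λ_2 = 5.9235.

Step 4 — unit eigenvector for λ_1: solve (Sigma - λ_1 I)v = 0. First row:
  (6 - 19.0765)·v_x + (-1)·v_y = 0, i.e. (-13.0765)·v_x + (-1)·v_y = 0,
  so v ∝ (b, λ_1 - a) = (-1, 13.0765); multiply by -1 so the first entry is positive: u = (1, -13.0765).
  ||u|| = √((1)² + (-13.0765)²) = √(171.9942) ≈ 13.1147,
  v_1 = u/||u|| ≈ (0.0763, -0.9971) (||v_1|| = 1).

λ_1 = 19.0765,  λ_2 = 5.9235;  v_1 ≈ (0.0763, -0.9971)


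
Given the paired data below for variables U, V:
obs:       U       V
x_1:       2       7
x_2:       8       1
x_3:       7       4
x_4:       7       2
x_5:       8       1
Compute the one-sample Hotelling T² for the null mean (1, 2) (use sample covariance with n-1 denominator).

Step 1 — sample mean vector:
  mean(U) = (2 + 8 + 7 + 7 + 8) / 5 = 32/5 = 6.4
  mean(V) = (7 + 1 + 4 + 2 + 1) / 5 = 15/5 = 3
  x̄ = (6.4, 3),  deviation x̄ - mu_0 = (6.4, 3) - (1, 2) = (5.4, 1).

Step 2 — sample covariance matrix, S[i,j] = (1/(n-1)) · Σ_k (x_{k,i} - mean_i) · (x_{k,j} - mean_j), divisor n-1 = 4:
  S[U,U] = ((-4.4)·(-4.4) + (1.6)·(1.6) + (0.6)·(0.6) + (0.6)·(0.6) + (1.6)·(1.6)) / 4 = 25.2/4 = 6.3
  S[U,V] = ((-4.4)·(4) + (1.6)·(-2) + (0.6)·(1) + (0.6)·(-1) + (1.6)·(-2)) / 4 = -24/4 = -6
  S[V,V] = ((4)·(4) + (-2)·(-2) + (1)·(1) + (-1)·(-1) + (-2)·(-2)) / 4 = 26/4 = 6.5
  S = [[6.3, -6],
 [-6, 6.5]].

Step 3 — invert S. det(S) = 6.3·6.5 - (-6)² = 4.95.
  S^{-1} = (1/det) · [[d, -b], [-b, a]] = [[1.3131, 1.2121],
 [1.2121, 1.2727]].

Step 4 — quadratic form (x̄ - mu_0)^T · S^{-1} · (x̄ - mu_0):
  S^{-1} · (x̄ - mu_0) = (8.303, 7.8182),
  (x̄ - mu_0)^T · [...] = (5.4)·(8.303) + (1)·(7.8182) = 52.6545.

Step 5 — scale by n: T² = 5 · 52.6545 = 263.2727.

T² ≈ 263.2727


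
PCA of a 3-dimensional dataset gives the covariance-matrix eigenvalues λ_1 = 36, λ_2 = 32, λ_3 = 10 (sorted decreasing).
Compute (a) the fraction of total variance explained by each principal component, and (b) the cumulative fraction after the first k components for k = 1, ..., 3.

Step 1 — total variance = trace(Sigma) = Σ λ_i = 36 + 32 + 10 = 78.

Step 2 — fraction explained by component i = λ_i / Σ λ:
  PC1: 36/78 = 0.4615
  PC2: 32/78 = 0.4103
  PC3: 10/78 = 0.1282

Step 3 — cumulative fraction after k components = (λ_1 + ... + λ_k) / Σ λ:
  k = 1: 36/78 = 0.4615
  k = 2: (36 + 32)/78 = 68/78 = 0.8718
  k = 3: (36 + 32 + 10)/78 = 78/78 = 1

Summary (fraction, with percent):

explained: PC1 0.4615 (46.15%), PC2 0.4103 (41.03%), PC3 0.1282 (12.82%);  cumulative: 0.4615, 0.8718, 1


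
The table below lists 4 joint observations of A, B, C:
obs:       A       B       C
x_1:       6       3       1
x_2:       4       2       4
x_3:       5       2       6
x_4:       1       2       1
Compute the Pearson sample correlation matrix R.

Step 1 — column means:
  mean(A) = (6 + 4 + 5 + 1) / 4 = 16/4 = 4
  mean(B) = (3 + 2 + 2 + 2) / 4 = 9/4 = 2.25
  mean(C) = (1 + 4 + 6 + 1) / 4 = 12/4 = 3

Step 2 — sample variances and covariances s[i,j] = (1/(n-1)) · Σ_k (x_{k,i} - mean_i) · (x_{k,j} - mean_j), with n-1 = 3:
  s[A,A] = ((2)·(2) + (0)·(0) + (1)·(1) + (-3)·(-3)) / 3 = 14/3 = 4.6667
  s[A,B] = ((2)·(0.75) + (0)·(-0.25) + (1)·(-0.25) + (-3)·(-0.25)) / 3 = 2/3 = 0.6667
  s[A,C] = ((2)·(-2) + (0)·(1) + (1)·(3) + (-3)·(-2)) / 3 = 5/3 = 1.6667
  s[B,B] = ((0.75)·(0.75) + (-0.25)·(-0.25) + (-0.25)·(-0.25) + (-0.25)·(-0.25)) / 3 = 0.75/3 = 0.25
  s[B,C] = ((0.75)·(-2) + (-0.25)·(1) + (-0.25)·(3) + (-0.25)·(-2)) / 3 = -2/3 = -0.6667
  s[C,C] = ((-2)·(-2) + (1)·(1) + (3)·(3) + (-2)·(-2)) / 3 = 18/3 = 6
  Sample standard deviations s_i = √(s[i,i]):
  s(A) = √(4.6667) = 2.1602
  s(B) = √(0.25) = 0.5
  s(C) = √(6) = 2.4495

Step 3 — r_{ij} = s_{ij} / (s_i · s_j):
  r[A,A] = 1 (diagonal).
  r[A,B] = 0.6667 / (2.1602 · 0.5) = 0.6667 / 1.0801 = 0.6172
  r[A,C] = 1.6667 / (2.1602 · 2.4495) = 1.6667 / 5.2915 = 0.315
  r[B,B] = 1 (diagonal).
  r[B,C] = -0.6667 / (0.5 · 2.4495) = -0.6667 / 1.2247 = -0.5443
  r[C,C] = 1 (diagonal).

R is symmetric with unit diagonal. Assembling:

R = [[1, 0.6172, 0.315],
 [0.6172, 1, -0.5443],
 [0.315, -0.5443, 1]]


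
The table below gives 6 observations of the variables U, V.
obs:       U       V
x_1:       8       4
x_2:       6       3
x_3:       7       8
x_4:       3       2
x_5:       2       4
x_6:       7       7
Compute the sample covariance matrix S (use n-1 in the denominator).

Step 1 — column means:
  mean(U) = (8 + 6 + 7 + 3 + 2 + 7) / 6 = 33/6 = 5.5
  mean(V) = (4 + 3 + 8 + 2 + 4 + 7) / 6 = 28/6 = 4.6667

Step 2 — sample covariance S[i,j] = (1/(n-1)) · Σ_k (x_{k,i} - mean_i) · (x_{k,j} - mean_j), with n-1 = 5.
  S[U,U] = ((2.5)·(2.5) + (0.5)·(0.5) + (1.5)·(1.5) + (-2.5)·(-2.5) + (-3.5)·(-3.5) + (1.5)·(1.5)) / 5 = 29.5/5 = 5.9
  S[U,V] = ((2.5)·(-0.6667) + (0.5)·(-1.6667) + (1.5)·(3.3333) + (-2.5)·(-2.6667) + (-3.5)·(-0.6667) + (1.5)·(2.3333)) / 5 = 15/5 = 3
  S[V,V] = ((-0.6667)·(-0.6667) + (-1.6667)·(-1.6667) + (3.3333)·(3.3333) + (-2.6667)·(-2.6667) + (-0.6667)·(-0.6667) + (2.3333)·(2.3333)) / 5 = 27.3333/5 = 5.4667

S is symmetric (S[j,i] = S[i,j]). Assembling:

S = [[5.9, 3],
 [3, 5.4667]]


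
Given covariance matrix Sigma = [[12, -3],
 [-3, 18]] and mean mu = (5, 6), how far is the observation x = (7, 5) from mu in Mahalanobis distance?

Step 1 — centre the observation: (x - mu) = (2, -1).

Step 2 — invert Sigma. det(Sigma) = 12·18 - (-3)² = 207.
  Sigma^{-1} = (1/det) · [[d, -b], [-b, a]] = [[0.087, 0.0145],
 [0.0145, 0.058]].

Step 3 — form the quadratic (x - mu)^T · Sigma^{-1} · (x - mu):
  Sigma^{-1} · (x - mu) = (0.1594, -0.029).
  (x - mu)^T · [Sigma^{-1} · (x - mu)] = (2)·(0.1594) + (-1)·(-0.029) = 0.3478.

Step 4 — take square root: d = √(0.3478) ≈ 0.5898.

d(x, mu) = √(0.3478) ≈ 0.5898


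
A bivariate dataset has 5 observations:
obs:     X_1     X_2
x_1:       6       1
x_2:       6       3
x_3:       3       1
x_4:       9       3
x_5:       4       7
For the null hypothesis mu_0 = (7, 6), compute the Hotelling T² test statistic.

Step 1 — sample mean vector:
  mean(X_1) = (6 + 6 + 3 + 9 + 4) / 5 = 28/5 = 5.6
  mean(X_2) = (1 + 3 + 1 + 3 + 7) / 5 = 15/5 = 3
  x̄ = (5.6, 3),  deviation x̄ - mu_0 = (5.6, 3) - (7, 6) = (-1.4, -3).

Step 2 — sample covariance matrix, S[i,j] = (1/(n-1)) · Σ_k (x_{k,i} - mean_i) · (x_{k,j} - mean_j), divisor n-1 = 4:
  S[X_1,X_1] = ((0.4)·(0.4) + (0.4)·(0.4) + (-2.6)·(-2.6) + (3.4)·(3.4) + (-1.6)·(-1.6)) / 4 = 21.2/4 = 5.3
  S[X_1,X_2] = ((0.4)·(-2) + (0.4)·(0) + (-2.6)·(-2) + (3.4)·(0) + (-1.6)·(4)) / 4 = -2/4 = -0.5
  S[X_2,X_2] = ((-2)·(-2) + (0)·(0) + (-2)·(-2) + (0)·(0) + (4)·(4)) / 4 = 24/4 = 6
  S = [[5.3, -0.5],
 [-0.5, 6]].

Step 3 — invert S. det(S) = 5.3·6 - (-0.5)² = 31.55.
  S^{-1} = (1/det) · [[d, -b], [-b, a]] = [[0.1902, 0.0158],
 [0.0158, 0.168]].

Step 4 — quadratic form (x̄ - mu_0)^T · S^{-1} · (x̄ - mu_0):
  S^{-1} · (x̄ - mu_0) = (-0.3138, -0.5261),
  (x̄ - mu_0)^T · [...] = (-1.4)·(-0.3138) + (-3)·(-0.5261) = 2.0177.

Step 5 — scale by n: T² = 5 · 2.0177 = 10.0887.

T² ≈ 10.0887


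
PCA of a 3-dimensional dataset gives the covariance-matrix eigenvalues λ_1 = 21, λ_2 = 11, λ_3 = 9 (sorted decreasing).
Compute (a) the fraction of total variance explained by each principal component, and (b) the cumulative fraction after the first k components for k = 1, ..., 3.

Step 1 — total variance = trace(Sigma) = Σ λ_i = 21 + 11 + 9 = 41.

Step 2 — fraction explained by component i = λ_i / Σ λ:
  PC1: 21/41 = 0.5122
  PC2: 11/41 = 0.2683
  PC3: 9/41 = 0.2195

Step 3 — cumulative fraction after k components = (λ_1 + ... + λ_k) / Σ λ:
  k = 1: 21/41 = 0.5122
  k = 2: (21 + 11)/41 = 32/41 = 0.7805
  k = 3: (21 + 11 + 9)/41 = 41/41 = 1

Summary (fraction, with percent):

explained: PC1 0.5122 (51.22%), PC2 0.2683 (26.83%), PC3 0.2195 (21.95%);  cumulative: 0.5122, 0.7805, 1


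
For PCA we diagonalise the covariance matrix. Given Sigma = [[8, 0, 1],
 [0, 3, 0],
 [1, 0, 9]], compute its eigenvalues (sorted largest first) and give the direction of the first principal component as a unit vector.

Step 1 — characteristic polynomial p(λ) = det(λI - Sigma) = λ³ - tr·λ² + c_1·λ - det, where tr = trace, c_1 = sum of the principal 2×2 minors, det = det(Sigma):
  tr = 8 + 3 + 9 = 20,
  c_1 = (8·3 - (0)²) + (8·9 - (1)²) + (3·9 - (0)²) = 24 + 71 + 27 = 122,
  det = 8·(3·9 - (0)²) - (0)·((0)·9 - (0)·(1)) + (1)·((0)·(0) - 3·(1)) = 8·(27) - (0)·(0) + (1)·(-3) = 213.
  So p(λ) = λ³ - 20λ² + 122λ - 213.
Step 2 — look for an integer root (rational root theorem: any rational root is an integer divisor of 213). Testing λ = 3:
  p(3) = 27 - 180 + 366 - 213 = 0  ✓
  Dividing out (λ - 3): p(λ) = (λ - 3)(λ² - 17λ + 71).
Step 3 — remaining eigenvalues from the quadratic λ² - 17λ + 71 = 0:
  Δ = 17² - 4·71 = 289 - 284 = 5,  λ = (17 ± √5)/2 = (17 ± 2.2361)/2 ≈ 9.618 or 7.382.
  Sorted: λ_1 = 9.618,  λ_2 = 7.382,  λ_3 = 3  (check: sum = 20 = tr ✓).

Step 4 — unit eigenvector for λ_1 ≈ 9.618: v spans the null space of (Sigma - λ_1 I), whose rows are
  r_1 = (-1.618, 0, 1),  r_2 = (0, -6.618, 0),  r_3 = (1, 0, -0.618).
  v is orthogonal to every row, so take v ∝ r_1 × r_2 = ((0)·(0) - (1)·(-6.618), (1)·(0) - (-1.618)·(0), (-1.618)·(-6.618) - (0)·(0)) ≈ (6.618, 0, 10.7082).
  Let u = (6.618, 0, 10.7082).
  ||u|| = √((6.618)² + (0)² + (10.7082)²) = √(158.464) ≈ 12.5882,  v_1 = u/||u|| ≈ (0.5257, 0, 0.8507) (||v_1|| = 1).

λ_1 = 9.618,  λ_2 = 7.382,  λ_3 = 3;  v_1 ≈ (0.5257, 0, 0.8507)


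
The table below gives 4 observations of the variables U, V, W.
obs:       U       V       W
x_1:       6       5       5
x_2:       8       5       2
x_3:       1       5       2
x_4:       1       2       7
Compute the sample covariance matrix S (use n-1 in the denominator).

Step 1 — column means:
  mean(U) = (6 + 8 + 1 + 1) / 4 = 16/4 = 4
  mean(V) = (5 + 5 + 5 + 2) / 4 = 17/4 = 4.25
  mean(W) = (5 + 2 + 2 + 7) / 4 = 16/4 = 4

Step 2 — sample covariance S[i,j] = (1/(n-1)) · Σ_k (x_{k,i} - mean_i) · (x_{k,j} - mean_j), with n-1 = 3.
  S[U,U] = ((2)·(2) + (4)·(4) + (-3)·(-3) + (-3)·(-3)) / 3 = 38/3 = 12.6667
  S[U,V] = ((2)·(0.75) + (4)·(0.75) + (-3)·(0.75) + (-3)·(-2.25)) / 3 = 9/3 = 3
  S[U,W] = ((2)·(1) + (4)·(-2) + (-3)·(-2) + (-3)·(3)) / 3 = -9/3 = -3
  S[V,V] = ((0.75)·(0.75) + (0.75)·(0.75) + (0.75)·(0.75) + (-2.25)·(-2.25)) / 3 = 6.75/3 = 2.25
  S[V,W] = ((0.75)·(1) + (0.75)·(-2) + (0.75)·(-2) + (-2.25)·(3)) / 3 = -9/3 = -3
  S[W,W] = ((1)·(1) + (-2)·(-2) + (-2)·(-2) + (3)·(3)) / 3 = 18/3 = 6

S is symmetric (S[j,i] = S[i,j]). Assembling:

S = [[12.6667, 3, -3],
 [3, 2.25, -3],
 [-3, -3, 6]]


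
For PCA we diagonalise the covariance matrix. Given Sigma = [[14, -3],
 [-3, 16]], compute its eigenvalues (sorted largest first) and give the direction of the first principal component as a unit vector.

Step 1 — characteristic polynomial of 2×2 Sigma:
  det(Sigma - λI) = λ² - trace · λ + det = 0.
  trace = 14 + 16 = 30, det = 14·16 - (-3)² = 215.
Step 2 — discriminant:
  Δ = trace² - 4·det = 900 - 860 = 40.
Step 3 — eigenvalues:
  λ = (trace ± √Δ)/2 = (30 ± 6.3246)/2,
  λ_1 = 18.1623,  λ_2 = 11.8377.

Step 4 — unit eigenvector for λ_1: solve (Sigma - λ_1 I)v = 0. First row:
  (14 - 18.1623)·v_x + (-3)·v_y = 0, i.e. (-4.1623)·v_x + (-3)·v_y = 0,
  so v ∝ (b, λ_1 - a) = (-3, 4.1623); multiply by -1 so the first entry is positive: u = (3, -4.1623).
  ||u|| = √((3)² + (-4.1623)²) = √(26.3246) ≈ 5.1307,
  v_1 = u/||u|| ≈ (0.5847, -0.8112) (||v_1|| = 1).

λ_1 = 18.1623,  λ_2 = 11.8377;  v_1 ≈ (0.5847, -0.8112)


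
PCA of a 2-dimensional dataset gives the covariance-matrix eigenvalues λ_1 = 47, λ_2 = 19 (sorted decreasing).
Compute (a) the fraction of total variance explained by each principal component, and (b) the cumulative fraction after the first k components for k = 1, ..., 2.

Step 1 — total variance = trace(Sigma) = Σ λ_i = 47 + 19 = 66.

Step 2 — fraction explained by component i = λ_i / Σ λ:
  PC1: 47/66 = 0.7121
  PC2: 19/66 = 0.2879

Step 3 — cumulative fraction after k components = (λ_1 + ... + λ_k) / Σ λ:
  k = 1: 47/66 = 0.7121
  k = 2: (47 + 19)/66 = 66/66 = 1

Summary (fraction, with percent):

explained: PC1 0.7121 (71.21%), PC2 0.2879 (28.79%);  cumulative: 0.7121, 1


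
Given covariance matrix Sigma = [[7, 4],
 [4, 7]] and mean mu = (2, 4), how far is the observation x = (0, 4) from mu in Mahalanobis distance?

Step 1 — centre the observation: (x - mu) = (-2, 0).

Step 2 — invert Sigma. det(Sigma) = 7·7 - (4)² = 33.
  Sigma^{-1} = (1/det) · [[d, -b], [-b, a]] = [[0.2121, -0.1212],
 [-0.1212, 0.2121]].

Step 3 — form the quadratic (x - mu)^T · Sigma^{-1} · (x - mu):
  Sigma^{-1} · (x - mu) = (-0.4242, 0.2424).
  (x - mu)^T · [Sigma^{-1} · (x - mu)] = (-2)·(-0.4242) + (0)·(0.2424) = 0.8485.

Step 4 — take square root: d = √(0.8485) ≈ 0.9211.

d(x, mu) = √(0.8485) ≈ 0.9211


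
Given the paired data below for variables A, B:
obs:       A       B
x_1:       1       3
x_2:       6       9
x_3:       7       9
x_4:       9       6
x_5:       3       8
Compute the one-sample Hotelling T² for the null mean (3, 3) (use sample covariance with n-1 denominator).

Step 1 — sample mean vector:
  mean(A) = (1 + 6 + 7 + 9 + 3) / 5 = 26/5 = 5.2
  mean(B) = (3 + 9 + 9 + 6 + 8) / 5 = 35/5 = 7
  x̄ = (5.2, 7),  deviation x̄ - mu_0 = (5.2, 7) - (3, 3) = (2.2, 4).

Step 2 — sample covariance matrix, S[i,j] = (1/(n-1)) · Σ_k (x_{k,i} - mean_i) · (x_{k,j} - mean_j), divisor n-1 = 4:
  S[A,A] = ((-4.2)·(-4.2) + (0.8)·(0.8) + (1.8)·(1.8) + (3.8)·(3.8) + (-2.2)·(-2.2)) / 4 = 40.8/4 = 10.2
  S[A,B] = ((-4.2)·(-4) + (0.8)·(2) + (1.8)·(2) + (3.8)·(-1) + (-2.2)·(1)) / 4 = 16/4 = 4
  S[B,B] = ((-4)·(-4) + (2)·(2) + (2)·(2) + (-1)·(-1) + (1)·(1)) / 4 = 26/4 = 6.5
  S = [[10.2, 4],
 [4, 6.5]].

Step 3 — invert S. det(S) = 10.2·6.5 - (4)² = 50.3.
  S^{-1} = (1/det) · [[d, -b], [-b, a]] = [[0.1292, -0.0795],
 [-0.0795, 0.2028]].

Step 4 — quadratic form (x̄ - mu_0)^T · S^{-1} · (x̄ - mu_0):
  S^{-1} · (x̄ - mu_0) = (-0.0338, 0.6362),
  (x̄ - mu_0)^T · [...] = (2.2)·(-0.0338) + (4)·(0.6362) = 2.4704.

Step 5 — scale by n: T² = 5 · 2.4704 = 12.3519.

T² ≈ 12.3519


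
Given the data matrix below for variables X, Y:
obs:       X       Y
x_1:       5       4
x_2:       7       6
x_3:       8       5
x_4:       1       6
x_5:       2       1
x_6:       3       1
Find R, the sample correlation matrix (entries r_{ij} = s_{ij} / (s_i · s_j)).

Step 1 — column means:
  mean(X) = (5 + 7 + 8 + 1 + 2 + 3) / 6 = 26/6 = 4.3333
  mean(Y) = (4 + 6 + 5 + 6 + 1 + 1) / 6 = 23/6 = 3.8333

Step 2 — sample variances and covariances s[i,j] = (1/(n-1)) · Σ_k (x_{k,i} - mean_i) · (x_{k,j} - mean_j), with n-1 = 5:
  s[X,X] = ((0.6667)·(0.6667) + (2.6667)·(2.6667) + (3.6667)·(3.6667) + (-3.3333)·(-3.3333) + (-2.3333)·(-2.3333) + (-1.3333)·(-1.3333)) / 5 = 39.3333/5 = 7.8667
  s[X,Y] = ((0.6667)·(0.1667) + (2.6667)·(2.1667) + (3.6667)·(1.1667) + (-3.3333)·(2.1667) + (-2.3333)·(-2.8333) + (-1.3333)·(-2.8333)) / 5 = 13.3333/5 = 2.6667
  s[Y,Y] = ((0.1667)·(0.1667) + (2.1667)·(2.1667) + (1.1667)·(1.1667) + (2.1667)·(2.1667) + (-2.8333)·(-2.8333) + (-2.8333)·(-2.8333)) / 5 = 26.8333/5 = 5.3667
  Sample standard deviations s_i = √(s[i,i]):
  s(X) = √(7.8667) = 2.8048
  s(Y) = √(5.3667) = 2.3166

Step 3 — r_{ij} = s_{ij} / (s_i · s_j):
  r[X,X] = 1 (diagonal).
  r[X,Y] = 2.6667 / (2.8048 · 2.3166) = 2.6667 / 6.4975 = 0.4104
  r[Y,Y] = 1 (diagonal).

R is symmetric with unit diagonal. Assembling:

R = [[1, 0.4104],
 [0.4104, 1]]


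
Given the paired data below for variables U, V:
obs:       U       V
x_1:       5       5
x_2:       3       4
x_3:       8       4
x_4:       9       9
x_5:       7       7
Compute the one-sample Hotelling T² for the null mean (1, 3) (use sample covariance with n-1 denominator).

Step 1 — sample mean vector:
  mean(U) = (5 + 3 + 8 + 9 + 7) / 5 = 32/5 = 6.4
  mean(V) = (5 + 4 + 4 + 9 + 7) / 5 = 29/5 = 5.8
  x̄ = (6.4, 5.8),  deviation x̄ - mu_0 = (6.4, 5.8) - (1, 3) = (5.4, 2.8).

Step 2 — sample covariance matrix, S[i,j] = (1/(n-1)) · Σ_k (x_{k,i} - mean_i) · (x_{k,j} - mean_j), divisor n-1 = 4:
  S[U,U] = ((-1.4)·(-1.4) + (-3.4)·(-3.4) + (1.6)·(1.6) + (2.6)·(2.6) + (0.6)·(0.6)) / 4 = 23.2/4 = 5.8
  S[U,V] = ((-1.4)·(-0.8) + (-3.4)·(-1.8) + (1.6)·(-1.8) + (2.6)·(3.2) + (0.6)·(1.2)) / 4 = 13.4/4 = 3.35
  S[V,V] = ((-0.8)·(-0.8) + (-1.8)·(-1.8) + (-1.8)·(-1.8) + (3.2)·(3.2) + (1.2)·(1.2)) / 4 = 18.8/4 = 4.7
  S = [[5.8, 3.35],
 [3.35, 4.7]].

Step 3 — invert S. det(S) = 5.8·4.7 - (3.35)² = 16.0375.
  S^{-1} = (1/det) · [[d, -b], [-b, a]] = [[0.2931, -0.2089],
 [-0.2089, 0.3617]].

Step 4 — quadratic form (x̄ - mu_0)^T · S^{-1} · (x̄ - mu_0):
  S^{-1} · (x̄ - mu_0) = (0.9977, -0.1154),
  (x̄ - mu_0)^T · [...] = (5.4)·(0.9977) + (2.8)·(-0.1154) = 5.0644.

Step 5 — scale by n: T² = 5 · 5.0644 = 25.3219.

T² ≈ 25.3219


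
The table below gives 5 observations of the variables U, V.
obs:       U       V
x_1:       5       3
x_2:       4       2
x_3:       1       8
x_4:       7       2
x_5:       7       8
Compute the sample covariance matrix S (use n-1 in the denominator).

Step 1 — column means:
  mean(U) = (5 + 4 + 1 + 7 + 7) / 5 = 24/5 = 4.8
  mean(V) = (3 + 2 + 8 + 2 + 8) / 5 = 23/5 = 4.6

Step 2 — sample covariance S[i,j] = (1/(n-1)) · Σ_k (x_{k,i} - mean_i) · (x_{k,j} - mean_j), with n-1 = 4.
  S[U,U] = ((0.2)·(0.2) + (-0.8)·(-0.8) + (-3.8)·(-3.8) + (2.2)·(2.2) + (2.2)·(2.2)) / 4 = 24.8/4 = 6.2
  S[U,V] = ((0.2)·(-1.6) + (-0.8)·(-2.6) + (-3.8)·(3.4) + (2.2)·(-2.6) + (2.2)·(3.4)) / 4 = -9.4/4 = -2.35
  S[V,V] = ((-1.6)·(-1.6) + (-2.6)·(-2.6) + (3.4)·(3.4) + (-2.6)·(-2.6) + (3.4)·(3.4)) / 4 = 39.2/4 = 9.8

S is symmetric (S[j,i] = S[i,j]). Assembling:

S = [[6.2, -2.35],
 [-2.35, 9.8]]


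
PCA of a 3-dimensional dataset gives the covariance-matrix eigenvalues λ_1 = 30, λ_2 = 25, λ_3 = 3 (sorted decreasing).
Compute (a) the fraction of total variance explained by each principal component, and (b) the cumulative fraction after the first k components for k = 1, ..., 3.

Step 1 — total variance = trace(Sigma) = Σ λ_i = 30 + 25 + 3 = 58.

Step 2 — fraction explained by component i = λ_i / Σ λ:
  PC1: 30/58 = 0.5172
  PC2: 25/58 = 0.431
  PC3: 3/58 = 0.0517

Step 3 — cumulative fraction after k components = (λ_1 + ... + λ_k) / Σ λ:
  k = 1: 30/58 = 0.5172
  k = 2: (30 + 25)/58 = 55/58 = 0.9483
  k = 3: (30 + 25 + 3)/58 = 58/58 = 1

Summary (fraction, with percent):

explained: PC1 0.5172 (51.72%), PC2 0.431 (43.1%), PC3 0.0517 (5.17%);  cumulative: 0.5172, 0.9483, 1


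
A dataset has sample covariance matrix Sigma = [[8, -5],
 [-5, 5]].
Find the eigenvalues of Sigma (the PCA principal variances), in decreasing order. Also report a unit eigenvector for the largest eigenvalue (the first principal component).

Step 1 — characteristic polynomial of 2×2 Sigma:
  det(Sigma - λI) = λ² - trace · λ + det = 0.
  trace = 8 + 5 = 13, det = 8·5 - (-5)² = 15.
Step 2 — discriminant:
  Δ = trace² - 4·det = 169 - 60 = 109.
Step 3 — eigenvalues:
  λ = (trace ± √Δ)/2 = (13 ± 10.4403)/2,
  λ_1 = 11.7202,  λ_2 = 1.2798.

Step 4 — unit eigenvector for λ_1: solve (Sigma - λ_1 I)v = 0. First row:
  (8 - 11.7202)·v_x + (-5)·v_y = 0, i.e. (-3.7202)·v_x + (-5)·v_y = 0,
  so v ∝ (b, λ_1 - a) = (-5, 3.7202); multiply by -1 so the first entry is positive: u = (5, -3.7202).
  ||u|| = √((5)² + (-3.7202)²) = √(38.8395) ≈ 6.2321,
  v_1 = u/||u|| ≈ (0.8023, -0.5969) (||v_1|| = 1).

λ_1 = 11.7202,  λ_2 = 1.2798;  v_1 ≈ (0.8023, -0.5969)


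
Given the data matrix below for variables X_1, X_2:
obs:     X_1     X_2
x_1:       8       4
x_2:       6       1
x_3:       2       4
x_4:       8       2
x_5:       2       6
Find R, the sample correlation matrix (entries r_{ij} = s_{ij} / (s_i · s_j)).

Step 1 — column means:
  mean(X_1) = (8 + 6 + 2 + 8 + 2) / 5 = 26/5 = 5.2
  mean(X_2) = (4 + 1 + 4 + 2 + 6) / 5 = 17/5 = 3.4

Step 2 — sample variances and covariances s[i,j] = (1/(n-1)) · Σ_k (x_{k,i} - mean_i) · (x_{k,j} - mean_j), with n-1 = 4:
  s[X_1,X_1] = ((2.8)·(2.8) + (0.8)·(0.8) + (-3.2)·(-3.2) + (2.8)·(2.8) + (-3.2)·(-3.2)) / 4 = 36.8/4 = 9.2
  s[X_1,X_2] = ((2.8)·(0.6) + (0.8)·(-2.4) + (-3.2)·(0.6) + (2.8)·(-1.4) + (-3.2)·(2.6)) / 4 = -14.4/4 = -3.6
  s[X_2,X_2] = ((0.6)·(0.6) + (-2.4)·(-2.4) + (0.6)·(0.6) + (-1.4)·(-1.4) + (2.6)·(2.6)) / 4 = 15.2/4 = 3.8
  Sample standard deviations s_i = √(s[i,i]):
  s(X_1) = √(9.2) = 3.0332
  s(X_2) = √(3.8) = 1.9494

Step 3 — r_{ij} = s_{ij} / (s_i · s_j):
  r[X_1,X_1] = 1 (diagonal).
  r[X_1,X_2] = -3.6 / (3.0332 · 1.9494) = -3.6 / 5.9127 = -0.6089
  r[X_2,X_2] = 1 (diagonal).

R is symmetric with unit diagonal. Assembling:

R = [[1, -0.6089],
 [-0.6089, 1]]


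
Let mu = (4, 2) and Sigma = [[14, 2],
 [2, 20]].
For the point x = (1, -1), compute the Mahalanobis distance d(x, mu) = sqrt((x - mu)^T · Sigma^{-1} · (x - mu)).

Step 1 — centre the observation: (x - mu) = (-3, -3).

Step 2 — invert Sigma. det(Sigma) = 14·20 - (2)² = 276.
  Sigma^{-1} = (1/det) · [[d, -b], [-b, a]] = [[0.0725, -0.0072],
 [-0.0072, 0.0507]].

Step 3 — form the quadratic (x - mu)^T · Sigma^{-1} · (x - mu):
  Sigma^{-1} · (x - mu) = (-0.1957, -0.1304).
  (x - mu)^T · [Sigma^{-1} · (x - mu)] = (-3)·(-0.1957) + (-3)·(-0.1304) = 0.9783.

Step 4 — take square root: d = √(0.9783) ≈ 0.9891.

d(x, mu) = √(0.9783) ≈ 0.9891


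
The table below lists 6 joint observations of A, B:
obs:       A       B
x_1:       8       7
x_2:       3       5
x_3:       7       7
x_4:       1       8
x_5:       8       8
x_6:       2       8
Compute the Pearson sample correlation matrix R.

Step 1 — column means:
  mean(A) = (8 + 3 + 7 + 1 + 8 + 2) / 6 = 29/6 = 4.8333
  mean(B) = (7 + 5 + 7 + 8 + 8 + 8) / 6 = 43/6 = 7.1667

Step 2 — sample variances and covariances s[i,j] = (1/(n-1)) · Σ_k (x_{k,i} - mean_i) · (x_{k,j} - mean_j), with n-1 = 5:
  s[A,A] = ((3.1667)·(3.1667) + (-1.8333)·(-1.8333) + (2.1667)·(2.1667) + (-3.8333)·(-3.8333) + (3.1667)·(3.1667) + (-2.8333)·(-2.8333)) / 5 = 50.8333/5 = 10.1667
  s[A,B] = ((3.1667)·(-0.1667) + (-1.8333)·(-2.1667) + (2.1667)·(-0.1667) + (-3.8333)·(0.8333) + (3.1667)·(0.8333) + (-2.8333)·(0.8333)) / 5 = 0.1667/5 = 0.0333
  s[B,B] = ((-0.1667)·(-0.1667) + (-2.1667)·(-2.1667) + (-0.1667)·(-0.1667) + (0.8333)·(0.8333) + (0.8333)·(0.8333) + (0.8333)·(0.8333)) / 5 = 6.8333/5 = 1.3667
  Sample standard deviations s_i = √(s[i,i]):
  s(A) = √(10.1667) = 3.1885
  s(B) = √(1.3667) = 1.169

Step 3 — r_{ij} = s_{ij} / (s_i · s_j):
  r[A,A] = 1 (diagonal).
  r[A,B] = 0.0333 / (3.1885 · 1.169) = 0.0333 / 3.7275 = 0.0089
  r[B,B] = 1 (diagonal).

R is symmetric with unit diagonal. Assembling:

R = [[1, 0.0089],
 [0.0089, 1]]


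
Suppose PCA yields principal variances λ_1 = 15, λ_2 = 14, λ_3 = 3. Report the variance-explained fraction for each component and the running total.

Step 1 — total variance = trace(Sigma) = Σ λ_i = 15 + 14 + 3 = 32.

Step 2 — fraction explained by component i = λ_i / Σ λ:
  PC1: 15/32 = 0.4688
  PC2: 14/32 = 0.4375
  PC3: 3/32 = 0.0938

Step 3 — cumulative fraction after k components = (λ_1 + ... + λ_k) / Σ λ:
  k = 1: 15/32 = 0.4688
  k = 2: (15 + 14)/32 = 29/32 = 0.9062
  k = 3: (15 + 14 + 3)/32 = 32/32 = 1

Summary (fraction, with percent):

explained: PC1 0.4688 (46.88%), PC2 0.4375 (43.75%), PC3 0.0938 (9.38%);  cumulative: 0.4688, 0.9062, 1


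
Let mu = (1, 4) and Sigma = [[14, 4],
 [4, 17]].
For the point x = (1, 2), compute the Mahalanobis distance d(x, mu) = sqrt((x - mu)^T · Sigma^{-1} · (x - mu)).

Step 1 — centre the observation: (x - mu) = (0, -2).

Step 2 — invert Sigma. det(Sigma) = 14·17 - (4)² = 222.
  Sigma^{-1} = (1/det) · [[d, -b], [-b, a]] = [[0.0766, -0.018],
 [-0.018, 0.0631]].

Step 3 — form the quadratic (x - mu)^T · Sigma^{-1} · (x - mu):
  Sigma^{-1} · (x - mu) = (0.036, -0.1261).
  (x - mu)^T · [Sigma^{-1} · (x - mu)] = (0)·(0.036) + (-2)·(-0.1261) = 0.2523.

Step 4 — take square root: d = √(0.2523) ≈ 0.5022.

d(x, mu) = √(0.2523) ≈ 0.5022


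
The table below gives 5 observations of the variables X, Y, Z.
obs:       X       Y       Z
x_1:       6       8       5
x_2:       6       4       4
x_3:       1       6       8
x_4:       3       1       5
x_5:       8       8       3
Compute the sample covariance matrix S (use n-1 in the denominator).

Step 1 — column means:
  mean(X) = (6 + 6 + 1 + 3 + 8) / 5 = 24/5 = 4.8
  mean(Y) = (8 + 4 + 6 + 1 + 8) / 5 = 27/5 = 5.4
  mean(Z) = (5 + 4 + 8 + 5 + 3) / 5 = 25/5 = 5

Step 2 — sample covariance S[i,j] = (1/(n-1)) · Σ_k (x_{k,i} - mean_i) · (x_{k,j} - mean_j), with n-1 = 4.
  S[X,X] = ((1.2)·(1.2) + (1.2)·(1.2) + (-3.8)·(-3.8) + (-1.8)·(-1.8) + (3.2)·(3.2)) / 4 = 30.8/4 = 7.7
  S[X,Y] = ((1.2)·(2.6) + (1.2)·(-1.4) + (-3.8)·(0.6) + (-1.8)·(-4.4) + (3.2)·(2.6)) / 4 = 15.4/4 = 3.85
  S[X,Z] = ((1.2)·(0) + (1.2)·(-1) + (-3.8)·(3) + (-1.8)·(0) + (3.2)·(-2)) / 4 = -19/4 = -4.75
  S[Y,Y] = ((2.6)·(2.6) + (-1.4)·(-1.4) + (0.6)·(0.6) + (-4.4)·(-4.4) + (2.6)·(2.6)) / 4 = 35.2/4 = 8.8
  S[Y,Z] = ((2.6)·(0) + (-1.4)·(-1) + (0.6)·(3) + (-4.4)·(0) + (2.6)·(-2)) / 4 = -2/4 = -0.5
  S[Z,Z] = ((0)·(0) + (-1)·(-1) + (3)·(3) + (0)·(0) + (-2)·(-2)) / 4 = 14/4 = 3.5

S is symmetric (S[j,i] = S[i,j]). Assembling:

S = [[7.7, 3.85, -4.75],
 [3.85, 8.8, -0.5],
 [-4.75, -0.5, 3.5]]


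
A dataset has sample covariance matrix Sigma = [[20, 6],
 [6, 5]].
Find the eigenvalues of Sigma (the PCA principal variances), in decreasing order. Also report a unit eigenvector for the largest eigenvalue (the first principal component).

Step 1 — characteristic polynomial of 2×2 Sigma:
  det(Sigma - λI) = λ² - trace · λ + det = 0.
  trace = 20 + 5 = 25, det = 20·5 - (6)² = 64.
Step 2 — discriminant:
  Δ = trace² - 4·det = 625 - 256 = 369.
Step 3 — eigenvalues:
  λ = (trace ± √Δ)/2 = (25 ± 19.2094)/2,
  λ_1 = 22.1047,  λ_2 = 2.8953.

Step 4 — unit eigenvector for λ_1: solve (Sigma - λ_1 I)v = 0. First row:
  (20 - 22.1047)·v_x + (6)·v_y = 0, i.e. (-2.1047)·v_x + (6)·v_y = 0,
  so v ∝ (b, λ_1 - a) = (6, 2.1047) = u.
  ||u|| = √((6)² + (2.1047)²) = √(40.4297) ≈ 6.3584,
  v_1 = u/||u|| ≈ (0.9436, 0.331) (||v_1|| = 1).

λ_1 = 22.1047,  λ_2 = 2.8953;  v_1 ≈ (0.9436, 0.331)


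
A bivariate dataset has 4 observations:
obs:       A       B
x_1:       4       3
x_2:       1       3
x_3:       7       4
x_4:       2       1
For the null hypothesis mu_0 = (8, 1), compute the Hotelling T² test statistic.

Step 1 — sample mean vector:
  mean(A) = (4 + 1 + 7 + 2) / 4 = 14/4 = 3.5
  mean(B) = (3 + 3 + 4 + 1) / 4 = 11/4 = 2.75
  x̄ = (3.5, 2.75),  deviation x̄ - mu_0 = (3.5, 2.75) - (8, 1) = (-4.5, 1.75).

Step 2 — sample covariance matrix, S[i,j] = (1/(n-1)) · Σ_k (x_{k,i} - mean_i) · (x_{k,j} - mean_j), divisor n-1 = 3:
  S[A,A] = ((0.5)·(0.5) + (-2.5)·(-2.5) + (3.5)·(3.5) + (-1.5)·(-1.5)) / 3 = 21/3 = 7
  S[A,B] = ((0.5)·(0.25) + (-2.5)·(0.25) + (3.5)·(1.25) + (-1.5)·(-1.75)) / 3 = 6.5/3 = 2.1667
  S[B,B] = ((0.25)·(0.25) + (0.25)·(0.25) + (1.25)·(1.25) + (-1.75)·(-1.75)) / 3 = 4.75/3 = 1.5833
  S = [[7, 2.1667],
 [2.1667, 1.5833]].

Step 3 — invert S. det(S) = 7·1.5833 - (2.1667)² = 6.3889.
  S^{-1} = (1/det) · [[d, -b], [-b, a]] = [[0.2478, -0.3391],
 [-0.3391, 1.0957]].

Step 4 — quadratic form (x̄ - mu_0)^T · S^{-1} · (x̄ - mu_0):
  S^{-1} · (x̄ - mu_0) = (-1.7087, 3.4435),
  (x̄ - mu_0)^T · [...] = (-4.5)·(-1.7087) + (1.75)·(3.4435) = 13.7152.

Step 5 — scale by n: T² = 4 · 13.7152 = 54.8609.

T² ≈ 54.8609


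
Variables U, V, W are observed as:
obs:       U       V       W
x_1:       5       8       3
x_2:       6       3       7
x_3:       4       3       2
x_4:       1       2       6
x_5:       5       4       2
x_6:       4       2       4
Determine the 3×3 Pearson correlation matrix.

Step 1 — column means:
  mean(U) = (5 + 6 + 4 + 1 + 5 + 4) / 6 = 25/6 = 4.1667
  mean(V) = (8 + 3 + 3 + 2 + 4 + 2) / 6 = 22/6 = 3.6667
  mean(W) = (3 + 7 + 2 + 6 + 2 + 4) / 6 = 24/6 = 4

Step 2 — sample variances and covariances s[i,j] = (1/(n-1)) · Σ_k (x_{k,i} - mean_i) · (x_{k,j} - mean_j), with n-1 = 5:
  s[U,U] = ((0.8333)·(0.8333) + (1.8333)·(1.8333) + (-0.1667)·(-0.1667) + (-3.1667)·(-3.1667) + (0.8333)·(0.8333) + (-0.1667)·(-0.1667)) / 5 = 14.8333/5 = 2.9667
  s[U,V] = ((0.8333)·(4.3333) + (1.8333)·(-0.6667) + (-0.1667)·(-0.6667) + (-3.1667)·(-1.6667) + (0.8333)·(0.3333) + (-0.1667)·(-1.6667)) / 5 = 8.3333/5 = 1.6667
  s[U,W] = ((0.8333)·(-1) + (1.8333)·(3) + (-0.1667)·(-2) + (-3.1667)·(2) + (0.8333)·(-2) + (-0.1667)·(0)) / 5 = -3/5 = -0.6
  s[V,V] = ((4.3333)·(4.3333) + (-0.6667)·(-0.6667) + (-0.6667)·(-0.6667) + (-1.6667)·(-1.6667) + (0.3333)·(0.3333) + (-1.6667)·(-1.6667)) / 5 = 25.3333/5 = 5.0667
  s[V,W] = ((4.3333)·(-1) + (-0.6667)·(3) + (-0.6667)·(-2) + (-1.6667)·(2) + (0.3333)·(-2) + (-1.6667)·(0)) / 5 = -9/5 = -1.8
  s[W,W] = ((-1)·(-1) + (3)·(3) + (-2)·(-2) + (2)·(2) + (-2)·(-2) + (0)·(0)) / 5 = 22/5 = 4.4
  Sample standard deviations s_i = √(s[i,i]):
  s(U) = √(2.9667) = 1.7224
  s(V) = √(5.0667) = 2.2509
  s(W) = √(4.4) = 2.0976

Step 3 — r_{ij} = s_{ij} / (s_i · s_j):
  r[U,U] = 1 (diagonal).
  r[U,V] = 1.6667 / (1.7224 · 2.2509) = 1.6667 / 3.877 = 0.4299
  r[U,W] = -0.6 / (1.7224 · 2.0976) = -0.6 / 3.6129 = -0.1661
  r[V,V] = 1 (diagonal).
  r[V,W] = -1.8 / (2.2509 · 2.0976) = -1.8 / 4.7216 = -0.3812
  r[W,W] = 1 (diagonal).

R is symmetric with unit diagonal. Assembling:

R = [[1, 0.4299, -0.1661],
 [0.4299, 1, -0.3812],
 [-0.1661, -0.3812, 1]]
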